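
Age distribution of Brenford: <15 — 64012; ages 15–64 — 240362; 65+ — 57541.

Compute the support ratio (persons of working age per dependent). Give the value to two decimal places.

Support ratio = 240362 / (64012 + 57541) = 240362 / 121553 = 1.98

Support ratio: 1.98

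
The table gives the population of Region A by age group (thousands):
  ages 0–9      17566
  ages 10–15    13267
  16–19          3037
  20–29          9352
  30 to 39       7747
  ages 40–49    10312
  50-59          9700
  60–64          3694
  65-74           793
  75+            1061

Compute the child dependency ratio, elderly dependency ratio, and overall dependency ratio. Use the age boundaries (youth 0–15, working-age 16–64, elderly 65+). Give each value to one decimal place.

0–15: 17566 + 13267 = 30833
16–64: 3037 + 9352 + 7747 + 10312 + 9700 + 3694 = 43842
65+: 793 + 1061 = 1854
Youth dependency ratio = 30833 / 43842 × 100 = 70.3
Old-age dependency ratio = 1854 / 43842 × 100 = 4.2
Total dependency ratio = (30833 + 1854) / 43842 × 100 = 32687 / 43842 × 100 = 74.6

Youth dependency ratio: 70.3
Old-age dependency ratio: 4.2
Total dependency ratio: 74.6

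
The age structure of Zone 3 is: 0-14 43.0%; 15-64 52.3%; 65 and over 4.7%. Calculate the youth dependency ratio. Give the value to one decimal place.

Youth dependency ratio: 82.2

Youth dependency ratio = 43.0 / 52.3 × 100 = 82.2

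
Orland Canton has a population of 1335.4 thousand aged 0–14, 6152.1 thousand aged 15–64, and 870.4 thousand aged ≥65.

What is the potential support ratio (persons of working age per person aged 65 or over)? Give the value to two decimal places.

Potential support ratio = 6152.1 / 870.4 = 7.07

Potential support ratio: 7.07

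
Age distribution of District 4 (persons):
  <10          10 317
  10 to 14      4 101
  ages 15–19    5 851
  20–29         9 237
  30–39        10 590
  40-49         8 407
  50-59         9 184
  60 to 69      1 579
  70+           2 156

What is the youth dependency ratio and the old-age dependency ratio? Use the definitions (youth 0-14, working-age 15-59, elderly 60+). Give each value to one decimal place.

Youth dependency ratio: 33.3
Old-age dependency ratio: 8.6

0–14: 10 317 + 4 101 = 14 418
15–59: 5 851 + 9 237 + 10 590 + 8 407 + 9 184 = 43 269
60+: 1 579 + 2 156 = 3 735
Youth dependency ratio = 14 418 / 43 269 × 100 = 33.3
Old-age dependency ratio = 3 735 / 43 269 × 100 = 8.6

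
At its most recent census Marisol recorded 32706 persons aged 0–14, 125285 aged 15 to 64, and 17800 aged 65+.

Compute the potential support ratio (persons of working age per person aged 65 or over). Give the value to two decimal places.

Potential support ratio: 7.04

Potential support ratio = 125285 / 17800 = 7.04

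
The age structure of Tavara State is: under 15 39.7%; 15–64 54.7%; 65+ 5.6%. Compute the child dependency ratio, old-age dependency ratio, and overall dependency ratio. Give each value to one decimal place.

Youth dependency ratio = 39.7 / 54.7 × 100 = 72.6
Old-age dependency ratio = 5.6 / 54.7 × 100 = 10.2
Total dependency ratio = (39.7 + 5.6) / 54.7 × 100 = 45.3 / 54.7 × 100 = 82.8

Youth dependency ratio: 72.6
Old-age dependency ratio: 10.2
Total dependency ratio: 82.8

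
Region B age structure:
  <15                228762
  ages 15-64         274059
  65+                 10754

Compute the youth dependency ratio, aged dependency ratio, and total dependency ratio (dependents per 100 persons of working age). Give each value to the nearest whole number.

Youth dependency ratio = 228762 / 274059 × 100 = 83
Old-age dependency ratio = 10754 / 274059 × 100 = 4
Total dependency ratio = (228762 + 10754) / 274059 × 100 = 239516 / 274059 × 100 = 87

Youth dependency ratio: 83
Old-age dependency ratio: 4
Total dependency ratio: 87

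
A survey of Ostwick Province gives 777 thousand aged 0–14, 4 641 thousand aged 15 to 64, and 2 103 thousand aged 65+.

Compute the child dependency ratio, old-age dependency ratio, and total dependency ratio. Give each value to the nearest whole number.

Youth dependency ratio: 17
Old-age dependency ratio: 45
Total dependency ratio: 62

Youth dependency ratio = 777 / 4 641 × 100 = 17
Old-age dependency ratio = 2 103 / 4 641 × 100 = 45
Total dependency ratio = (777 + 2 103) / 4 641 × 100 = 2 880 / 4 641 × 100 = 62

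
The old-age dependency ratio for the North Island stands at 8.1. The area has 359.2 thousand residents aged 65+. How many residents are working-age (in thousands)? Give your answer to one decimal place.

Working-age: 4,434.6

Old-age dependency ratio = elderly / working-age × 100
8.1 = 359.2 / W × 100
⇒ 4,434.6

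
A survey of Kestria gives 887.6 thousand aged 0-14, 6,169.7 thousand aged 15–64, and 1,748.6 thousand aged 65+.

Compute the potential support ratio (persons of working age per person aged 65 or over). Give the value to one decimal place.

Potential support ratio = 6,169.7 / 1,748.6 = 3.5

Potential support ratio: 3.5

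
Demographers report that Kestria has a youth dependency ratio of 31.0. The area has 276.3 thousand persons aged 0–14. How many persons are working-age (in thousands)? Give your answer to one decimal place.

Youth dependency ratio = youth / working-age × 100
31.0 = 276.3 / W × 100
⇒ 891.3

Working-age: 891.3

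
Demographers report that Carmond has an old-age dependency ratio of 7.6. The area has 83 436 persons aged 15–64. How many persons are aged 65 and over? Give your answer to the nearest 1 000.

Old-age dependency ratio = elderly / working-age × 100
7.6 = E / 83 436 × 100
⇒ 6 000

Aged 65 and over: 6 000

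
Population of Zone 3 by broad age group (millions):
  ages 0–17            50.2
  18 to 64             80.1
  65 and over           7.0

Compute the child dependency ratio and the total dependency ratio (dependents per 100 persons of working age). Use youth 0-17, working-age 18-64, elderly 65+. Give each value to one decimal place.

Youth dependency ratio = 50.2 / 80.1 × 100 = 62.7
Total dependency ratio = (50.2 + 7.0) / 80.1 × 100 = 57.2 / 80.1 × 100 = 71.4

Youth dependency ratio: 62.7
Total dependency ratio: 71.4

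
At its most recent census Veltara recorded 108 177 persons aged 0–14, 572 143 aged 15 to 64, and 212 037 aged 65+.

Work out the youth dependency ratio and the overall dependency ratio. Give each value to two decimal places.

Youth dependency ratio: 18.91
Total dependency ratio: 55.97

Youth dependency ratio = 108 177 / 572 143 × 100 = 18.91
Total dependency ratio = (108 177 + 212 037) / 572 143 × 100 = 320 214 / 572 143 × 100 = 55.97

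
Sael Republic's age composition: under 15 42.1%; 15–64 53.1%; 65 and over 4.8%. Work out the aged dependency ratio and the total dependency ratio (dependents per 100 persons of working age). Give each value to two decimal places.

Old-age dependency ratio = 4.8 / 53.1 × 100 = 9.04
Total dependency ratio = (42.1 + 4.8) / 53.1 × 100 = 46.9 / 53.1 × 100 = 88.32

Old-age dependency ratio: 9.04
Total dependency ratio: 88.32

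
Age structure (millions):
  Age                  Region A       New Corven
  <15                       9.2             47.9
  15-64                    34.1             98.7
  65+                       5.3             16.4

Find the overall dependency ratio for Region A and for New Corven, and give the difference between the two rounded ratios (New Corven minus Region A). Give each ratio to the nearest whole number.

Region A: 43
New Corven: 65
Difference: +22

Region A: (9.2 + 5.3) / 34.1 × 100 = 14.5 / 34.1 × 100 = 43
New Corven: (47.9 + 16.4) / 98.7 × 100 = 64.3 / 98.7 × 100 = 65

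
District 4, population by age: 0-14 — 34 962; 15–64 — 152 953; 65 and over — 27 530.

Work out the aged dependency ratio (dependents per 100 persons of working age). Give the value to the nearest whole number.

Old-age dependency ratio: 18

Old-age dependency ratio = 27 530 / 152 953 × 100 = 18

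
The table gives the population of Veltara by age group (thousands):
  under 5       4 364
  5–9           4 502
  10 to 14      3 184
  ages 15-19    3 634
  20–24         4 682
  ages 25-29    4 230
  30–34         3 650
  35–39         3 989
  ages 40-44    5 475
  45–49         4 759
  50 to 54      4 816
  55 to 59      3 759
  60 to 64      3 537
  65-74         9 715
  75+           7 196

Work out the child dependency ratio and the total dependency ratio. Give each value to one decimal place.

Youth dependency ratio: 28.3
Total dependency ratio: 68.1

0–14: 4 364 + 4 502 + 3 184 = 12 050
15–64: 3 634 + 4 682 + 4 230 + 3 650 + 3 989 + 5 475 + 4 759 + 4 816 + 3 759 + 3 537 = 42 531
65+: 9 715 + 7 196 = 16 911
Youth dependency ratio = 12 050 / 42 531 × 100 = 28.3
Total dependency ratio = (12 050 + 16 911) / 42 531 × 100 = 28 961 / 42 531 × 100 = 68.1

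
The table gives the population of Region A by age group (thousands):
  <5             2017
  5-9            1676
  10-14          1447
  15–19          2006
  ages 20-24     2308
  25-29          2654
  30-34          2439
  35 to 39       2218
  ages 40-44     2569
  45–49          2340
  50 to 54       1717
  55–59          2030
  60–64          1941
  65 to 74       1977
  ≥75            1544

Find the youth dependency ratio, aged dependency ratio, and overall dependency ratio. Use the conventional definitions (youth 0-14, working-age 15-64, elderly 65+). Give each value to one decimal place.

Youth dependency ratio: 23.1
Old-age dependency ratio: 15.8
Total dependency ratio: 39.0

0–14: 2017 + 1676 + 1447 = 5140
15–64: 2006 + 2308 + 2654 + 2439 + 2218 + 2569 + 2340 + 1717 + 2030 + 1941 = 22222
65+: 1977 + 1544 = 3521
Youth dependency ratio = 5140 / 22222 × 100 = 23.1
Old-age dependency ratio = 3521 / 22222 × 100 = 15.8
Total dependency ratio = (5140 + 3521) / 22222 × 100 = 8661 / 22222 × 100 = 39.0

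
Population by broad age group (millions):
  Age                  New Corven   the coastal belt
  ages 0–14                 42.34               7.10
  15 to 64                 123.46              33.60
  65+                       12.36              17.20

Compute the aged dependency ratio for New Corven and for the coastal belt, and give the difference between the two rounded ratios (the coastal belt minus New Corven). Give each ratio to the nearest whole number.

New Corven: 10
the coastal belt: 51
Difference: +41

New Corven: 12.36 / 123.46 × 100 = 10
the coastal belt: 17.20 / 33.60 × 100 = 51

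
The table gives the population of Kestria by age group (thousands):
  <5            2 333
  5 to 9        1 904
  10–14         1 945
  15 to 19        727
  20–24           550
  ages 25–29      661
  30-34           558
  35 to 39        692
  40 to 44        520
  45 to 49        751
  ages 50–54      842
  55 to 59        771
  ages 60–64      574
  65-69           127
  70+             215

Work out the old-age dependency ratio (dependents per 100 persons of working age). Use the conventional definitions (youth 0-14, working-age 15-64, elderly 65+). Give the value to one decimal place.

Old-age dependency ratio: 5.1

0–14: 2 333 + 1 904 + 1 945 = 6 182
15–64: 727 + 550 + 661 + 558 + 692 + 520 + 751 + 842 + 771 + 574 = 6 646
65+: 127 + 215 = 342
Old-age dependency ratio = 342 / 6 646 × 100 = 5.1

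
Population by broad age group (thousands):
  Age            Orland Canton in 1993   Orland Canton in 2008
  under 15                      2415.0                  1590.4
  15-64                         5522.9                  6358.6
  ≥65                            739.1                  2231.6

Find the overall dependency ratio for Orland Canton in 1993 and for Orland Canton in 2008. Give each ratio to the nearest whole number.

Orland Canton in 1993: (2415.0 + 739.1) / 5522.9 × 100 = 3154.1 / 5522.9 × 100 = 57
Orland Canton in 2008: (1590.4 + 2231.6) / 6358.6 × 100 = 3822.0 / 6358.6 × 100 = 60

Orland Canton in 1993: 57
Orland Canton in 2008: 60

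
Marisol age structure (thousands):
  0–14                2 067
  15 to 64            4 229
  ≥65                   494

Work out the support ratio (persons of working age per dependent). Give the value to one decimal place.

Support ratio = 4 229 / (2 067 + 494) = 4 229 / 2 561 = 1.7

Support ratio: 1.7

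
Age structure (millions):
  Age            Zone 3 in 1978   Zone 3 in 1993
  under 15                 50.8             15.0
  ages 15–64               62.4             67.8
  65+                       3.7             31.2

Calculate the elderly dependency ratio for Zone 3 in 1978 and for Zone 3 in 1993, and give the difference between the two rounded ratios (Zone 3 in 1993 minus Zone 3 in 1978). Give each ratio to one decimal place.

Zone 3 in 1978: 3.7 / 62.4 × 100 = 5.9
Zone 3 in 1993: 31.2 / 67.8 × 100 = 46.0

Zone 3 in 1978: 5.9
Zone 3 in 1993: 46.0
Difference: +40.1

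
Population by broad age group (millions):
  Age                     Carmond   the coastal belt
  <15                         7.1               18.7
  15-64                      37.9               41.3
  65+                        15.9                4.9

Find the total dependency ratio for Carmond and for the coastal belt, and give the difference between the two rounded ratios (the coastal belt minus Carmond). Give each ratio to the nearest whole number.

Carmond: 61
the coastal belt: 57
Difference: -4

Carmond: (7.1 + 15.9) / 37.9 × 100 = 23.0 / 37.9 × 100 = 61
the coastal belt: (18.7 + 4.9) / 41.3 × 100 = 23.6 / 41.3 × 100 = 57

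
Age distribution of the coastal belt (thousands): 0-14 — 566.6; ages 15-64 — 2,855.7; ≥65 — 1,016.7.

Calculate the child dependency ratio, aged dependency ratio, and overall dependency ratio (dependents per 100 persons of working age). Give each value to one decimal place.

Youth dependency ratio: 19.8
Old-age dependency ratio: 35.6
Total dependency ratio: 55.4

Youth dependency ratio = 566.6 / 2,855.7 × 100 = 19.8
Old-age dependency ratio = 1,016.7 / 2,855.7 × 100 = 35.6
Total dependency ratio = (566.6 + 1,016.7) / 2,855.7 × 100 = 1,583.3 / 2,855.7 × 100 = 55.4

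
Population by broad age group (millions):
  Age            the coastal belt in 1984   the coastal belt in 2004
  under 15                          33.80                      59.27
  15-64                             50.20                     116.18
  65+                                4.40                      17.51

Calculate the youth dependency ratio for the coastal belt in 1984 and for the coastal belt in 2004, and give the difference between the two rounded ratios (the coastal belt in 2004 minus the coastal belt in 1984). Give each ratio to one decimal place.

the coastal belt in 1984: 33.80 / 50.20 × 100 = 67.3
the coastal belt in 2004: 59.27 / 116.18 × 100 = 51.0

the coastal belt in 1984: 67.3
the coastal belt in 2004: 51.0
Difference: -16.3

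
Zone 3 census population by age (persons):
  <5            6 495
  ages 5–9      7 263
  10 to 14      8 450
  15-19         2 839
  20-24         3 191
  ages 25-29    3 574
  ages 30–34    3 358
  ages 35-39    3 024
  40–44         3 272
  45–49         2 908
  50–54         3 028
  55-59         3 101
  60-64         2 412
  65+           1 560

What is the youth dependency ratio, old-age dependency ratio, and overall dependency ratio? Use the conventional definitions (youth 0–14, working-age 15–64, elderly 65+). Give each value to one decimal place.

0–14: 6 495 + 7 263 + 8 450 = 22 208
15–64: 2 839 + 3 191 + 3 574 + 3 358 + 3 024 + 3 272 + 2 908 + 3 028 + 3 101 + 2 412 = 30 707
65+: 1 560
Youth dependency ratio = 22 208 / 30 707 × 100 = 72.3
Old-age dependency ratio = 1 560 / 30 707 × 100 = 5.1
Total dependency ratio = (22 208 + 1 560) / 30 707 × 100 = 23 768 / 30 707 × 100 = 77.4

Youth dependency ratio: 72.3
Old-age dependency ratio: 5.1
Total dependency ratio: 77.4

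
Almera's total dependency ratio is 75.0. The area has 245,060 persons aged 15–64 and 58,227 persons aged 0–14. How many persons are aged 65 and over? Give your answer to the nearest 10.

Aged 65 and over: 125,570

Total dependency ratio = (youth + elderly) / working-age × 100
75.0 = (58,227 + E) / 245,060 × 100
⇒ 125,570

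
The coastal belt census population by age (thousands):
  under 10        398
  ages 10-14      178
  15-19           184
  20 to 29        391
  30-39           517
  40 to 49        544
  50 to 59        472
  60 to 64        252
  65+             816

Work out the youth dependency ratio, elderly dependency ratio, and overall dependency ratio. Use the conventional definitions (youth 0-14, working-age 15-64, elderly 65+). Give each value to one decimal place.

0–14: 398 + 178 = 576
15–64: 184 + 391 + 517 + 544 + 472 + 252 = 2 360
65+: 816
Youth dependency ratio = 576 / 2 360 × 100 = 24.4
Old-age dependency ratio = 816 / 2 360 × 100 = 34.6
Total dependency ratio = (576 + 816) / 2 360 × 100 = 1 392 / 2 360 × 100 = 59.0

Youth dependency ratio: 24.4
Old-age dependency ratio: 34.6
Total dependency ratio: 59.0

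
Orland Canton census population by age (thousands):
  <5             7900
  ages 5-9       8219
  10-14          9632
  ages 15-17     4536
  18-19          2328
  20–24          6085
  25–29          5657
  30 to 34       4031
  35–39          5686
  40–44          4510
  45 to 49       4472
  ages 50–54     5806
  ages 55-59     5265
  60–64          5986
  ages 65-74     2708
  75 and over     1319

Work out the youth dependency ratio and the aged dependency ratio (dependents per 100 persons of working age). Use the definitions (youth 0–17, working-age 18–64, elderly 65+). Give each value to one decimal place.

Youth dependency ratio: 60.8
Old-age dependency ratio: 8.1

0–17: 7900 + 8219 + 9632 + 4536 = 30287
18–64: 2328 + 6085 + 5657 + 4031 + 5686 + 4510 + 4472 + 5806 + 5265 + 5986 = 49826
65+: 2708 + 1319 = 4027
Youth dependency ratio = 30287 / 49826 × 100 = 60.8
Old-age dependency ratio = 4027 / 49826 × 100 = 8.1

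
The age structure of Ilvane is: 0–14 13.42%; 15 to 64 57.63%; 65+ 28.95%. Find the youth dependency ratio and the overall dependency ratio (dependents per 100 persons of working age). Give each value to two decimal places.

Youth dependency ratio: 23.29
Total dependency ratio: 73.52

Youth dependency ratio = 13.42 / 57.63 × 100 = 23.29
Total dependency ratio = (13.42 + 28.95) / 57.63 × 100 = 42.37 / 57.63 × 100 = 73.52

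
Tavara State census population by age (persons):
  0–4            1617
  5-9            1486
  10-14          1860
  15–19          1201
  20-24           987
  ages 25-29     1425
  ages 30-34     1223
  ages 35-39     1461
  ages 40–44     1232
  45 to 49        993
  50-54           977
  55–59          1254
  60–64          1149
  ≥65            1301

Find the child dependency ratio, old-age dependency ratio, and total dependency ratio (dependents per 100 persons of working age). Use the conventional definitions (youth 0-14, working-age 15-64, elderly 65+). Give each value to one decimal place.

Youth dependency ratio: 41.7
Old-age dependency ratio: 10.9
Total dependency ratio: 52.6

0–14: 1617 + 1486 + 1860 = 4963
15–64: 1201 + 987 + 1425 + 1223 + 1461 + 1232 + 993 + 977 + 1254 + 1149 = 11902
65+: 1301
Youth dependency ratio = 4963 / 11902 × 100 = 41.7
Old-age dependency ratio = 1301 / 11902 × 100 = 10.9
Total dependency ratio = (4963 + 1301) / 11902 × 100 = 6264 / 11902 × 100 = 52.6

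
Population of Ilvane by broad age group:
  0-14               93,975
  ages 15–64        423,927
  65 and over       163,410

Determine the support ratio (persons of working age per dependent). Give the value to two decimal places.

Support ratio: 1.65

Support ratio = 423,927 / (93,975 + 163,410) = 423,927 / 257,385 = 1.65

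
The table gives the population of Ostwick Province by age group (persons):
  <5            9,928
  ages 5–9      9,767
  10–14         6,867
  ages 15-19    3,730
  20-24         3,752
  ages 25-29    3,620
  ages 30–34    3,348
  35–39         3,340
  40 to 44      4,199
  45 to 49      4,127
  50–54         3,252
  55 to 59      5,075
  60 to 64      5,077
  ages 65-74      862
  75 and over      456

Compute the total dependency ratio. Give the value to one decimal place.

0–14: 9,928 + 9,767 + 6,867 = 26,562
15–64: 3,730 + 3,752 + 3,620 + 3,348 + 3,340 + 4,199 + 4,127 + 3,252 + 5,075 + 5,077 = 39,520
65+: 862 + 456 = 1,318
Total dependency ratio = (26,562 + 1,318) / 39,520 × 100 = 27,880 / 39,520 × 100 = 70.5

Total dependency ratio: 70.5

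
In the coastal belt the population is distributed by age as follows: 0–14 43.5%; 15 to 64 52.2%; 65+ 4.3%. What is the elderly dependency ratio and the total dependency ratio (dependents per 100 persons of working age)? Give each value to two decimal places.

Old-age dependency ratio = 4.3 / 52.2 × 100 = 8.24
Total dependency ratio = (43.5 + 4.3) / 52.2 × 100 = 47.8 / 52.2 × 100 = 91.57

Old-age dependency ratio: 8.24
Total dependency ratio: 91.57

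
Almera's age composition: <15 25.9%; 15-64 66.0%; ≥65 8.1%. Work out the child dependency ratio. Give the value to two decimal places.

Youth dependency ratio: 39.24

Youth dependency ratio = 25.9 / 66.0 × 100 = 39.24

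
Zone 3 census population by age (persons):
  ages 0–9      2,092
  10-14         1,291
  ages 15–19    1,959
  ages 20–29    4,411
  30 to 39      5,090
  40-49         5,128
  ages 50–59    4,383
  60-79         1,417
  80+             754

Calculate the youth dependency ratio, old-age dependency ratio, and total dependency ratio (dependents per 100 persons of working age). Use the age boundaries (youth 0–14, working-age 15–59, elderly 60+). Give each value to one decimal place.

Youth dependency ratio: 16.1
Old-age dependency ratio: 10.4
Total dependency ratio: 26.5

0–14: 2,092 + 1,291 = 3,383
15–59: 1,959 + 4,411 + 5,090 + 5,128 + 4,383 = 20,971
60+: 1,417 + 754 = 2,171
Youth dependency ratio = 3,383 / 20,971 × 100 = 16.1
Old-age dependency ratio = 2,171 / 20,971 × 100 = 10.4
Total dependency ratio = (3,383 + 2,171) / 20,971 × 100 = 5,554 / 20,971 × 100 = 26.5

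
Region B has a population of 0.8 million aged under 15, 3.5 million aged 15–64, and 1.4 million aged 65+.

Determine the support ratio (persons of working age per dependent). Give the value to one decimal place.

Support ratio: 1.6

Support ratio = 3.5 / (0.8 + 1.4) = 3.5 / 2.2 = 1.6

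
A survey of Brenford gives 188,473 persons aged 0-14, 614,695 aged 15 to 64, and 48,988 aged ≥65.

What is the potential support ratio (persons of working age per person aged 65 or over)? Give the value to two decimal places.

Potential support ratio = 614,695 / 48,988 = 12.55

Potential support ratio: 12.55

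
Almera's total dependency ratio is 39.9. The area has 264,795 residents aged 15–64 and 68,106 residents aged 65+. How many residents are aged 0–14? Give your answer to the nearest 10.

Aged 0–14: 37,550

Total dependency ratio = (youth + elderly) / working-age × 100
39.9 = (Y + 68,106) / 264,795 × 100
⇒ 37,550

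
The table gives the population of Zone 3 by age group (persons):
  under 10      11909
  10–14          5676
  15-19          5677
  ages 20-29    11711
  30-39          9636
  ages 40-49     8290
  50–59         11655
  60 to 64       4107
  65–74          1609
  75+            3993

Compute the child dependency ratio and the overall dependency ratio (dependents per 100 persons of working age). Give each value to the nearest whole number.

Youth dependency ratio: 34
Total dependency ratio: 45

0–14: 11909 + 5676 = 17585
15–64: 5677 + 11711 + 9636 + 8290 + 11655 + 4107 = 51076
65+: 1609 + 3993 = 5602
Youth dependency ratio = 17585 / 51076 × 100 = 34
Total dependency ratio = (17585 + 5602) / 51076 × 100 = 23187 / 51076 × 100 = 45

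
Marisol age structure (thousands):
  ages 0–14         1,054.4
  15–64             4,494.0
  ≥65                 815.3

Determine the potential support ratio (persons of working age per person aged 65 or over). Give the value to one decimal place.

Potential support ratio = 4,494.0 / 815.3 = 5.5

Potential support ratio: 5.5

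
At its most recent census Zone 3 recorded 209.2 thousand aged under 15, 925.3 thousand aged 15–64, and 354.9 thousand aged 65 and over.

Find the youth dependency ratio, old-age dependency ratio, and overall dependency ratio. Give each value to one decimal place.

Youth dependency ratio = 209.2 / 925.3 × 100 = 22.6
Old-age dependency ratio = 354.9 / 925.3 × 100 = 38.4
Total dependency ratio = (209.2 + 354.9) / 925.3 × 100 = 564.1 / 925.3 × 100 = 61.0

Youth dependency ratio: 22.6
Old-age dependency ratio: 38.4
Total dependency ratio: 61.0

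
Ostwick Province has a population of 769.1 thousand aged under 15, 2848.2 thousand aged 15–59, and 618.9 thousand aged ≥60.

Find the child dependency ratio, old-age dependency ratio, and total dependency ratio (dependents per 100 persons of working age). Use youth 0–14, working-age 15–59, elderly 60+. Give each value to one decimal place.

Youth dependency ratio: 27.0
Old-age dependency ratio: 21.7
Total dependency ratio: 48.7

Youth dependency ratio = 769.1 / 2848.2 × 100 = 27.0
Old-age dependency ratio = 618.9 / 2848.2 × 100 = 21.7
Total dependency ratio = (769.1 + 618.9) / 2848.2 × 100 = 1388.0 / 2848.2 × 100 = 48.7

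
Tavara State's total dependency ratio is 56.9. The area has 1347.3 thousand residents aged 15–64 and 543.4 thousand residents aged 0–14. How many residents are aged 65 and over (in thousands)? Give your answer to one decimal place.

Total dependency ratio = (youth + elderly) / working-age × 100
56.9 = (543.4 + E) / 1347.3 × 100
⇒ 223.2

Aged 65 and over: 223.2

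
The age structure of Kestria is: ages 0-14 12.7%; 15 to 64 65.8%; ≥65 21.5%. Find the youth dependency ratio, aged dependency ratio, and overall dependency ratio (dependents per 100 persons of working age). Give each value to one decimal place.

Youth dependency ratio: 19.3
Old-age dependency ratio: 32.7
Total dependency ratio: 52.0

Youth dependency ratio = 12.7 / 65.8 × 100 = 19.3
Old-age dependency ratio = 21.5 / 65.8 × 100 = 32.7
Total dependency ratio = (12.7 + 21.5) / 65.8 × 100 = 34.2 / 65.8 × 100 = 52.0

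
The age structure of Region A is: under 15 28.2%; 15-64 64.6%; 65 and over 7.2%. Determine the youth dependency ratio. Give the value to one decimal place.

Youth dependency ratio = 28.2 / 64.6 × 100 = 43.7

Youth dependency ratio: 43.7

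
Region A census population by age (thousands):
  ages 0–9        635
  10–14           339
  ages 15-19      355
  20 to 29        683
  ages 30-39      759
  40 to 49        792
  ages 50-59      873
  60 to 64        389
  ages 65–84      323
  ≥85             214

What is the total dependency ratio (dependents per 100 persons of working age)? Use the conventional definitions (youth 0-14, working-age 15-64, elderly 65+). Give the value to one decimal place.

Total dependency ratio: 39.2

0–14: 635 + 339 = 974
15–64: 355 + 683 + 759 + 792 + 873 + 389 = 3 851
65+: 323 + 214 = 537
Total dependency ratio = (974 + 537) / 3 851 × 100 = 1 511 / 3 851 × 100 = 39.2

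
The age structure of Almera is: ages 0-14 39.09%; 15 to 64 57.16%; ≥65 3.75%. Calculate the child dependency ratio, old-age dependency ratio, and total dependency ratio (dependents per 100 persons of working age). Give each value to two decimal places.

Youth dependency ratio = 39.09 / 57.16 × 100 = 68.39
Old-age dependency ratio = 3.75 / 57.16 × 100 = 6.56
Total dependency ratio = (39.09 + 3.75) / 57.16 × 100 = 42.84 / 57.16 × 100 = 74.95

Youth dependency ratio: 68.39
Old-age dependency ratio: 6.56
Total dependency ratio: 74.95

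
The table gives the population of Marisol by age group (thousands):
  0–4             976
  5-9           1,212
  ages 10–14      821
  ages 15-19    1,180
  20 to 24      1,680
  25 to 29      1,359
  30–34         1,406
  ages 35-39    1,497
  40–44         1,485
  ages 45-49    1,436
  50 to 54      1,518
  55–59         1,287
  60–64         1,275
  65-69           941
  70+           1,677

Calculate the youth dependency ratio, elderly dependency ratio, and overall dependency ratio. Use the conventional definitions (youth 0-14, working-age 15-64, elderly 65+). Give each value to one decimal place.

Youth dependency ratio: 21.3
Old-age dependency ratio: 18.5
Total dependency ratio: 39.8

0–14: 976 + 1,212 + 821 = 3,009
15–64: 1,180 + 1,680 + 1,359 + 1,406 + 1,497 + 1,485 + 1,436 + 1,518 + 1,287 + 1,275 = 14,123
65+: 941 + 1,677 = 2,618
Youth dependency ratio = 3,009 / 14,123 × 100 = 21.3
Old-age dependency ratio = 2,618 / 14,123 × 100 = 18.5
Total dependency ratio = (3,009 + 2,618) / 14,123 × 100 = 5,627 / 14,123 × 100 = 39.8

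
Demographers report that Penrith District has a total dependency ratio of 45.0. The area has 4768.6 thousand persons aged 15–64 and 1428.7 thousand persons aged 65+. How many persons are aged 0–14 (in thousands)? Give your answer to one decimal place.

Total dependency ratio = (youth + elderly) / working-age × 100
45.0 = (Y + 1428.7) / 4768.6 × 100
⇒ 717.2

Aged 0–14: 717.2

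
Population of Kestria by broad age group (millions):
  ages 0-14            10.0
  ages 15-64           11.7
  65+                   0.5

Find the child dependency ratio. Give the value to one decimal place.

Youth dependency ratio = 10.0 / 11.7 × 100 = 85.5

Youth dependency ratio: 85.5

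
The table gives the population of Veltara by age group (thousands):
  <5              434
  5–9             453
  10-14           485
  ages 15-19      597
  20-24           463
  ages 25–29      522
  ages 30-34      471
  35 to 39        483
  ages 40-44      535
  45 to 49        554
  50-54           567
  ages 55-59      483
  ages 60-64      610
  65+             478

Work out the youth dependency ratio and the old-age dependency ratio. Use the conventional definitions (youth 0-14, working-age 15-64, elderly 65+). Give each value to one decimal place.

0–14: 434 + 453 + 485 = 1 372
15–64: 597 + 463 + 522 + 471 + 483 + 535 + 554 + 567 + 483 + 610 = 5 285
65+: 478
Youth dependency ratio = 1 372 / 5 285 × 100 = 26.0
Old-age dependency ratio = 478 / 5 285 × 100 = 9.0

Youth dependency ratio: 26.0
Old-age dependency ratio: 9.0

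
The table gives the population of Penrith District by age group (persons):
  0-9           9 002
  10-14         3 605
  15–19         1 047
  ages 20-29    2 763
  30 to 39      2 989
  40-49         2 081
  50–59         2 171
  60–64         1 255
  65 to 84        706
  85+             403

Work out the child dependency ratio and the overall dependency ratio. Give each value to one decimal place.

0–14: 9 002 + 3 605 = 12 607
15–64: 1 047 + 2 763 + 2 989 + 2 081 + 2 171 + 1 255 = 12 306
65+: 706 + 403 = 1 109
Youth dependency ratio = 12 607 / 12 306 × 100 = 102.4
Total dependency ratio = (12 607 + 1 109) / 12 306 × 100 = 13 716 / 12 306 × 100 = 111.5

Youth dependency ratio: 102.4
Total dependency ratio: 111.5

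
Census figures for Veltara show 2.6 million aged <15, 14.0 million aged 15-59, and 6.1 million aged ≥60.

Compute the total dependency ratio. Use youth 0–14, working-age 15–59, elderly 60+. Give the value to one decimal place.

Total dependency ratio: 62.1

Total dependency ratio = (2.6 + 6.1) / 14.0 × 100 = 8.7 / 14.0 × 100 = 62.1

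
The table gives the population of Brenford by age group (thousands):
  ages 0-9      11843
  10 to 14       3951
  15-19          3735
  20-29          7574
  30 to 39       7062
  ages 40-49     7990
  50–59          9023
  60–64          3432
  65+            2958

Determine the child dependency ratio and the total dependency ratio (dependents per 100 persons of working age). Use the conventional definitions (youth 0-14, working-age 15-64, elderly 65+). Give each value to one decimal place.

Youth dependency ratio: 40.7
Total dependency ratio: 48.3

0–14: 11843 + 3951 = 15794
15–64: 3735 + 7574 + 7062 + 7990 + 9023 + 3432 = 38816
65+: 2958
Youth dependency ratio = 15794 / 38816 × 100 = 40.7
Total dependency ratio = (15794 + 2958) / 38816 × 100 = 18752 / 38816 × 100 = 48.3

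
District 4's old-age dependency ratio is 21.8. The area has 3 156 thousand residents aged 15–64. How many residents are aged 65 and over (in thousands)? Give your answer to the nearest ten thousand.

Aged 65 and over: 690

Old-age dependency ratio = elderly / working-age × 100
21.8 = E / 3 156 × 100
⇒ 690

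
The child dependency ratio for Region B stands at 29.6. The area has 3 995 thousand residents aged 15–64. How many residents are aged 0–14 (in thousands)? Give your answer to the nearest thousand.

Youth dependency ratio = youth / working-age × 100
29.6 = Y / 3 995 × 100
⇒ 1 183

Aged 0–14: 1 183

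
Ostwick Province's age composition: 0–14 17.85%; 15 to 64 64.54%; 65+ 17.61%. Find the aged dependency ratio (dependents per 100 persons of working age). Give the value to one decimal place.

Old-age dependency ratio = 17.61 / 64.54 × 100 = 27.3

Old-age dependency ratio: 27.3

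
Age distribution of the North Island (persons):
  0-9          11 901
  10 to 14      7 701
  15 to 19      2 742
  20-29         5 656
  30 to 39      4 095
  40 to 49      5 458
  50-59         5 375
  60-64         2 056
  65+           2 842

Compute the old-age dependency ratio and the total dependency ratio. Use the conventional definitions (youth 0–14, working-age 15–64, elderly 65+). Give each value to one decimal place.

0–14: 11 901 + 7 701 = 19 602
15–64: 2 742 + 5 656 + 4 095 + 5 458 + 5 375 + 2 056 = 25 382
65+: 2 842
Old-age dependency ratio = 2 842 / 25 382 × 100 = 11.2
Total dependency ratio = (19 602 + 2 842) / 25 382 × 100 = 22 444 / 25 382 × 100 = 88.4

Old-age dependency ratio: 11.2
Total dependency ratio: 88.4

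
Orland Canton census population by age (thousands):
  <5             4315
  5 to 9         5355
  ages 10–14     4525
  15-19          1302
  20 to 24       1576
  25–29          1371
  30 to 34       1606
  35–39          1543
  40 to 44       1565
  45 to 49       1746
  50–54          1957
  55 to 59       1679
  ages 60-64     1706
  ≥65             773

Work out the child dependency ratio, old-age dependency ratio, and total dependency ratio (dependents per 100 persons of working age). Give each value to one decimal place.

0–14: 4315 + 5355 + 4525 = 14195
15–64: 1302 + 1576 + 1371 + 1606 + 1543 + 1565 + 1746 + 1957 + 1679 + 1706 = 16051
65+: 773
Youth dependency ratio = 14195 / 16051 × 100 = 88.4
Old-age dependency ratio = 773 / 16051 × 100 = 4.8
Total dependency ratio = (14195 + 773) / 16051 × 100 = 14968 / 16051 × 100 = 93.3

Youth dependency ratio: 88.4
Old-age dependency ratio: 4.8
Total dependency ratio: 93.3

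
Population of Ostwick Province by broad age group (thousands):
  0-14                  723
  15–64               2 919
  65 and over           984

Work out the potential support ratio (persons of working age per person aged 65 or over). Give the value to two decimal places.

Potential support ratio = 2 919 / 984 = 2.97

Potential support ratio: 2.97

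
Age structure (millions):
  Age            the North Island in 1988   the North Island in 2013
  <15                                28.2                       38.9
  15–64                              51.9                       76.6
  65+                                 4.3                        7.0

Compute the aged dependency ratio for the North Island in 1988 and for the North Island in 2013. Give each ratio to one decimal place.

the North Island in 1988: 4.3 / 51.9 × 100 = 8.3
the North Island in 2013: 7.0 / 76.6 × 100 = 9.1

the North Island in 1988: 8.3
the North Island in 2013: 9.1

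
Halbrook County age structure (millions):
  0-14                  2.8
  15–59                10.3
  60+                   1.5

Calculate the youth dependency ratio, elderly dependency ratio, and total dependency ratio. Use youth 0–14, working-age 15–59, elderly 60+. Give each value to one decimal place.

Youth dependency ratio = 2.8 / 10.3 × 100 = 27.2
Old-age dependency ratio = 1.5 / 10.3 × 100 = 14.6
Total dependency ratio = (2.8 + 1.5) / 10.3 × 100 = 4.3 / 10.3 × 100 = 41.7

Youth dependency ratio: 27.2
Old-age dependency ratio: 14.6
Total dependency ratio: 41.7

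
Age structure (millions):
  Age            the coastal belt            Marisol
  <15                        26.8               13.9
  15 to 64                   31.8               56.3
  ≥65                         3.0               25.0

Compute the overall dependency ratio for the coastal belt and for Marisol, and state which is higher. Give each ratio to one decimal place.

the coastal belt: 93.7
Marisol: 69.1
Higher: the coastal belt

the coastal belt: (26.8 + 3.0) / 31.8 × 100 = 29.8 / 31.8 × 100 = 93.7
Marisol: (13.9 + 25.0) / 56.3 × 100 = 38.9 / 56.3 × 100 = 69.1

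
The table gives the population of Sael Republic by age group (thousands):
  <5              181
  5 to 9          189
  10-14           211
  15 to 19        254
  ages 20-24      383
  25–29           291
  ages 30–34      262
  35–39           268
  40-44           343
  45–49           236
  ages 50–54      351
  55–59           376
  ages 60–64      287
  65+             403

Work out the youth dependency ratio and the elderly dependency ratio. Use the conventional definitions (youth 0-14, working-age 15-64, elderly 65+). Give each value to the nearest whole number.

0–14: 181 + 189 + 211 = 581
15–64: 254 + 383 + 291 + 262 + 268 + 343 + 236 + 351 + 376 + 287 = 3,051
65+: 403
Youth dependency ratio = 581 / 3,051 × 100 = 19
Old-age dependency ratio = 403 / 3,051 × 100 = 13

Youth dependency ratio: 19
Old-age dependency ratio: 13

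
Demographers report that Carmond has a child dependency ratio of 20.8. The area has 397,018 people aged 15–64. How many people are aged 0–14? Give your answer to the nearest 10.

Youth dependency ratio = youth / working-age × 100
20.8 = Y / 397,018 × 100
⇒ 82,580

Aged 0–14: 82,580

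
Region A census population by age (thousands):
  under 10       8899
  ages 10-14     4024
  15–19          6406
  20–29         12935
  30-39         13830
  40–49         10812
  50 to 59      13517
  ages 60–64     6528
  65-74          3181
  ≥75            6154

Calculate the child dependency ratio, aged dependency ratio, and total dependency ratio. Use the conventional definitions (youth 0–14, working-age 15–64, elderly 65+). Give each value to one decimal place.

0–14: 8899 + 4024 = 12923
15–64: 6406 + 12935 + 13830 + 10812 + 13517 + 6528 = 64028
65+: 3181 + 6154 = 9335
Youth dependency ratio = 12923 / 64028 × 100 = 20.2
Old-age dependency ratio = 9335 / 64028 × 100 = 14.6
Total dependency ratio = (12923 + 9335) / 64028 × 100 = 22258 / 64028 × 100 = 34.8

Youth dependency ratio: 20.2
Old-age dependency ratio: 14.6
Total dependency ratio: 34.8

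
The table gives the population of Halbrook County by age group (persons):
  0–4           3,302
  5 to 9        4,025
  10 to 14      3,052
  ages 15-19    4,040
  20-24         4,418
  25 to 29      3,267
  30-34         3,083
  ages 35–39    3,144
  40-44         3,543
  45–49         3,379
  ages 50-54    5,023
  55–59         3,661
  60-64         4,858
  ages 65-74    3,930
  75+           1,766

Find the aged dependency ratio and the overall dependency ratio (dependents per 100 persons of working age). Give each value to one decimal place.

Old-age dependency ratio: 14.8
Total dependency ratio: 41.8

0–14: 3,302 + 4,025 + 3,052 = 10,379
15–64: 4,040 + 4,418 + 3,267 + 3,083 + 3,144 + 3,543 + 3,379 + 5,023 + 3,661 + 4,858 = 38,416
65+: 3,930 + 1,766 = 5,696
Old-age dependency ratio = 5,696 / 38,416 × 100 = 14.8
Total dependency ratio = (10,379 + 5,696) / 38,416 × 100 = 16,075 / 38,416 × 100 = 41.8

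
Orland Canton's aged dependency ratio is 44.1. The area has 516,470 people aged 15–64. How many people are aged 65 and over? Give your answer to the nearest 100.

Old-age dependency ratio = elderly / working-age × 100
44.1 = E / 516,470 × 100
⇒ 227,800

Aged 65 and over: 227,800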